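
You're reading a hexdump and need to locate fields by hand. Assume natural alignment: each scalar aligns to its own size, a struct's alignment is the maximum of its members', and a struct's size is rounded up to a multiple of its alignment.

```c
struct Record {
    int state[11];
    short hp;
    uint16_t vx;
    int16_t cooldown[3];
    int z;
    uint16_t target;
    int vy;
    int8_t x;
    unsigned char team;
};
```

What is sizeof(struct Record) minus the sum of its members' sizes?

6

@0: state [44B, align 4] → 44
@44: hp [2B, align 2] → 46
@46: vx [2B, align 2] → 48
@48: cooldown [6B, align 2] → 54
+2 pad (align 4)
@56: z [4B, align 4] → 60
@60: target [2B, align 2] → 62
+2 pad (align 4)
@64: vy [4B, align 4] → 68
@68: x [1B, align 1] → 69
@69: team [1B, align 1] → 70
+2 tail pad (align 4)
size 72, align 4
data bytes 66, size 72 → padding 6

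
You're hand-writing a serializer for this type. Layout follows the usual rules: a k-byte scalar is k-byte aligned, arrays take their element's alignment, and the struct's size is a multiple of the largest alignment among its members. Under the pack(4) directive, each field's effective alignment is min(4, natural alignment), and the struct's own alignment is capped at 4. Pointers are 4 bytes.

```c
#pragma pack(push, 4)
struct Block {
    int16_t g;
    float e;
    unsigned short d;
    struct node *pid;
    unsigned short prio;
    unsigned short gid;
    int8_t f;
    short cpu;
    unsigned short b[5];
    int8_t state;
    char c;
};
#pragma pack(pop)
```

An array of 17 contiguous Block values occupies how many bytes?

@0: g [2B, align 2] → 2
+2 pad (align 4)
@4: e [4B, align 4] → 8
@8: d [2B, align 2] → 10
+2 pad (align 4)
@12: pid [4B, align 4] → 16
@16: prio [2B, align 2] → 18
@18: gid [2B, align 2] → 20
@20: f [1B, align 1] → 21
+1 pad (align 2)
@22: cpu [2B, align 2] → 24
@24: b [10B, align 2] → 34
@34: state [1B, align 1] → 35
@35: c [1B, align 1] → 36
size 36, align 4
array of 17: 17 × 36 = 612

612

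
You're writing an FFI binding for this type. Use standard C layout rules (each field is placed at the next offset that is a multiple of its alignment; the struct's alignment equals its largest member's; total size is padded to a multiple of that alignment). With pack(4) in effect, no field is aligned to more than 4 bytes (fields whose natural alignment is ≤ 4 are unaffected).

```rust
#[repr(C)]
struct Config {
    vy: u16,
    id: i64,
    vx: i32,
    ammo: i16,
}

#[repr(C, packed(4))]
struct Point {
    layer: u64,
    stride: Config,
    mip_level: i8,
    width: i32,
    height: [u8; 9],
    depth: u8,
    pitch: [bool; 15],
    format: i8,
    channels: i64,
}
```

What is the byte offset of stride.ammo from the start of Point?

Config: @0: vy [2B, align 2] → 2; +6 pad (align 8); @8: id [8B, align 8] → 16; @16: vx [4B, align 4] → 20; @20: ammo [2B, align 2] → 22; +2 tail pad (align 8); size 24, align 8
@0: layer [8B, align 4] → 8
@8: stride [24B, align 4] → 32
within Config: ammo at 20
8 + 20 = 28

28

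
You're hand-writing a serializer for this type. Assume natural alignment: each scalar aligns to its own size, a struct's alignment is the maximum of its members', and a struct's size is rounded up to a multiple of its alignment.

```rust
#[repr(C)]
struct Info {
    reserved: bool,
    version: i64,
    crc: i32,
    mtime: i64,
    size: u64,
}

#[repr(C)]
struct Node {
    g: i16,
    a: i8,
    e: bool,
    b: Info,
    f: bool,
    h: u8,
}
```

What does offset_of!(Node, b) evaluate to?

Info: reserved at 0 (size 1, align 1) → ends 1; pad 7 to align 8 for version; version at 8 (size 8, align 8) → ends 16; crc at 16 (size 4, align 4) → ends 20; pad 4 to align 8 for mtime; mtime at 24 (size 8, align 8) → ends 32; size at 32 (size 8, align 8) → ends 40; total 40 bytes, alignment 8
g at 0 (size 2, align 2) → ends 2
a at 2 (size 1, align 1) → ends 3
e at 3 (size 1, align 1) → ends 4
pad 4 to align 8 for b
b at 8 (size 40, align 8) → ends 48

8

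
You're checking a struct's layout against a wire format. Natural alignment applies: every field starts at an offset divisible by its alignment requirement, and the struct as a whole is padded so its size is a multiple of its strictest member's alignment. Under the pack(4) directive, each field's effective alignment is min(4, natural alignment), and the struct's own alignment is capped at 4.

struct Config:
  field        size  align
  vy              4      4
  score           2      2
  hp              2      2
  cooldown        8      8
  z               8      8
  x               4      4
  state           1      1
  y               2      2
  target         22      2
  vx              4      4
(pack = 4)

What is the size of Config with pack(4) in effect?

@0: vy [4B, align 4] → 4
@4: score [2B, align 2] → 6
@6: hp [2B, align 2] → 8
@8: cooldown [8B, align 4] → 16
@16: z [8B, align 4] → 24
@24: x [4B, align 4] → 28
@28: state [1B, align 1] → 29
+1 pad (align 2)
@30: y [2B, align 2] → 32
@32: target [22B, align 2] → 54
+2 pad (align 4)
@56: vx [4B, align 4] → 60
size 60, align 4

60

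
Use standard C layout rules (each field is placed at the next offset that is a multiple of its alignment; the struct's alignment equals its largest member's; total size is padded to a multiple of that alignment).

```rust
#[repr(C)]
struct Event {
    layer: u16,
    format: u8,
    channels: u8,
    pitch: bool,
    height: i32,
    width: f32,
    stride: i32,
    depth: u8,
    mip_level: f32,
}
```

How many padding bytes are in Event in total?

6

layer at 0 (size 2, align 2) → ends 2
format at 2 (size 1, align 1) → ends 3
channels at 3 (size 1, align 1) → ends 4
pitch at 4 (size 1, align 1) → ends 5
pad 3 to align 4 for height
height at 8 (size 4, align 4) → ends 12
width at 12 (size 4, align 4) → ends 16
stride at 16 (size 4, align 4) → ends 20
depth at 20 (size 1, align 1) → ends 21
pad 3 to align 4 for mip_level
mip_level at 24 (size 4, align 4) → ends 28
total 28 bytes, alignment 4
data bytes 22, size 28 → padding 6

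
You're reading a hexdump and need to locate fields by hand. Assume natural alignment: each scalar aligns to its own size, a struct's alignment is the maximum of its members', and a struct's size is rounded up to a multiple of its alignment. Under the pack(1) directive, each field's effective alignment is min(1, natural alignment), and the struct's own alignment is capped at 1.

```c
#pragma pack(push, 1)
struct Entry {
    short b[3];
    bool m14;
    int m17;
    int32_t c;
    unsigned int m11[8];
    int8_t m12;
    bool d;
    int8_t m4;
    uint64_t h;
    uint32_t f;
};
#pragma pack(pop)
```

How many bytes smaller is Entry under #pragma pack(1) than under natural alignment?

natural layout:
  b at 0 (size 6, align 2) → ends 6
  m14 at 6 (size 1, align 1) → ends 7
  pad 1 to align 4 for m17
  m17 at 8 (size 4, align 4) → ends 12
  c at 12 (size 4, align 4) → ends 16
  m11 at 16 (size 32, align 4) → ends 48
  m12 at 48 (size 1, align 1) → ends 49
  d at 49 (size 1, align 1) → ends 50
  m4 at 50 (size 1, align 1) → ends 51
  pad 5 to align 8 for h
  h at 56 (size 8, align 8) → ends 64
  f at 64 (size 4, align 4) → ends 68
  tail pad 4 to reach multiple of 8
  total 72 bytes, alignment 8
packed(1) layout:
  b at 0 (size 6, align 1) → ends 6
  m14 at 6 (size 1, align 1) → ends 7
  m17 at 7 (size 4, align 1) → ends 11
  c at 11 (size 4, align 1) → ends 15
  m11 at 15 (size 32, align 1) → ends 47
  m12 at 47 (size 1, align 1) → ends 48
  d at 48 (size 1, align 1) → ends 49
  m4 at 49 (size 1, align 1) → ends 50
  h at 50 (size 8, align 1) → ends 58
  f at 58 (size 4, align 1) → ends 62
  total 62 bytes, alignment 1
72 − 62 = 10

10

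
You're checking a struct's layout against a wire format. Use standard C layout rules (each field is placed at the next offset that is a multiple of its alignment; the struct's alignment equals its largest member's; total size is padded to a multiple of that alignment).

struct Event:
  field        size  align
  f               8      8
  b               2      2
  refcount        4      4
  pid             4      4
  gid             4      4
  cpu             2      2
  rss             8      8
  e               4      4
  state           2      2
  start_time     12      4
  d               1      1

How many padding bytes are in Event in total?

13

@0: f [8B, align 8] → 8
@8: b [2B, align 2] → 10
+2 pad (align 4)
@12: refcount [4B, align 4] → 16
@16: pid [4B, align 4] → 20
@20: gid [4B, align 4] → 24
@24: cpu [2B, align 2] → 26
+6 pad (align 8)
@32: rss [8B, align 8] → 40
@40: e [4B, align 4] → 44
@44: state [2B, align 2] → 46
+2 pad (align 4)
@48: start_time [12B, align 4] → 60
@60: d [1B, align 1] → 61
+3 tail pad (align 8)
size 64, align 8
data bytes 51, size 64 → padding 13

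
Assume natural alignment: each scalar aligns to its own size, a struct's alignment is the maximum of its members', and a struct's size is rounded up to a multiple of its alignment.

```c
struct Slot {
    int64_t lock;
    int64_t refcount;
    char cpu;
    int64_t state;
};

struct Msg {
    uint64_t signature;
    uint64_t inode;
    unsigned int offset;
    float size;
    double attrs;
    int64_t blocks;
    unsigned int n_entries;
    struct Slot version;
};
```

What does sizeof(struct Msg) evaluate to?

80

Slot: lock at 0 (size 8, align 8) → ends 8; refcount at 8 (size 8, align 8) → ends 16; cpu at 16 (size 1, align 1) → ends 17; pad 7 to align 8 for state; state at 24 (size 8, align 8) → ends 32; total 32 bytes, alignment 8
signature at 0 (size 8, align 8) → ends 8
inode at 8 (size 8, align 8) → ends 16
offset at 16 (size 4, align 4) → ends 20
size at 20 (size 4, align 4) → ends 24
attrs at 24 (size 8, align 8) → ends 32
blocks at 32 (size 8, align 8) → ends 40
n_entries at 40 (size 4, align 4) → ends 44
pad 4 to align 8 for version
version at 48 (size 32, align 8) → ends 80
total 80 bytes, alignment 8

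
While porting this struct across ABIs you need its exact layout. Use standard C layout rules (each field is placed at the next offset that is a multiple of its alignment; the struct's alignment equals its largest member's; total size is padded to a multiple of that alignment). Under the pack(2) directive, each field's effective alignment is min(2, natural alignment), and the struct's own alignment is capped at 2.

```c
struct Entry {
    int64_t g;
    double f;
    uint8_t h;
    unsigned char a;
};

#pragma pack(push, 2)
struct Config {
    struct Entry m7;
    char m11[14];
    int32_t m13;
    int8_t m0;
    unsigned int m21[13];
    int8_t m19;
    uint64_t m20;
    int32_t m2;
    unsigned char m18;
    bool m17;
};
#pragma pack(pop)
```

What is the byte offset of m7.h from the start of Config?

Entry: g at 0 (size 8, align 8) → ends 8; f at 8 (size 8, align 8) → ends 16; h at 16 (size 1, align 1) → ends 17; a at 17 (size 1, align 1) → ends 18; tail pad 6 to reach multiple of 8; total 24 bytes, alignment 8
m7 at 0 (size 24, align 2) → ends 24
within Entry: h at 16
0 + 16 = 16

16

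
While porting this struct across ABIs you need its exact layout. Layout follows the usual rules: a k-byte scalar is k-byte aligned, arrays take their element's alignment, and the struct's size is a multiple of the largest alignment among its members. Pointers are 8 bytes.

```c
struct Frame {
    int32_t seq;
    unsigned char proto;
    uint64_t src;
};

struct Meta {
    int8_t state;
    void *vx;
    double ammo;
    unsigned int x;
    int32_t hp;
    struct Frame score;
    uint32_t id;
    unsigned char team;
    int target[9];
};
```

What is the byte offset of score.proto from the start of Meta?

Frame: 0..4  seq  (4B, 4-aligned); 4..5  proto  (1B, 1-aligned); 5..8  -- padding (3B); 8..16  src  (8B, 8-aligned); sizeof = 16, alignof = 8
0..1  state  (1B, 1-aligned)
1..8  -- padding (7B)
8..16  vx  (8B, 8-aligned)
16..24  ammo  (8B, 8-aligned)
24..28  x  (4B, 4-aligned)
28..32  hp  (4B, 4-aligned)
32..48  score  (16B, 8-aligned)
within Frame: proto at 4
32 + 4 = 36

36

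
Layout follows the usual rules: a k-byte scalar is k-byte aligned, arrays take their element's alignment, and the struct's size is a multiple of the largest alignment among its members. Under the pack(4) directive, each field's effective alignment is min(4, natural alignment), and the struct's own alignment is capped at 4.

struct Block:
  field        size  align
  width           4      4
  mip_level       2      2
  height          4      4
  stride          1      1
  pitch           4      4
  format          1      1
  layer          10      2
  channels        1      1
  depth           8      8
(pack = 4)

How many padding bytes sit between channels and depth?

3

0..4  width  (4B, 4-aligned)
4..6  mip_level  (2B, 2-aligned)
6..8  -- padding (2B)
8..12  height  (4B, 4-aligned)
12..13  stride  (1B, 1-aligned)
13..16  -- padding (3B)
16..20  pitch  (4B, 4-aligned)
20..21  format  (1B, 1-aligned)
21..22  -- padding (1B)
22..32  layer  (10B, 2-aligned)
32..33  channels  (1B, 1-aligned)
33..36  -- padding (3B)
36..44  depth  (8B, 4-aligned)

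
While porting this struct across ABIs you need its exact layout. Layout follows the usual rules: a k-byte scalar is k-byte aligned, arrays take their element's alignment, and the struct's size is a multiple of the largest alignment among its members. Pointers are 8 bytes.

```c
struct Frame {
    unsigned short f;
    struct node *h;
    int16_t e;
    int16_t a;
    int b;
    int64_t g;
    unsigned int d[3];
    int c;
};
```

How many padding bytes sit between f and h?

6

f at 0 (size 2, align 2) → ends 2
pad 6 to align 8 for h
h at 8 (size 8, align 8) → ends 16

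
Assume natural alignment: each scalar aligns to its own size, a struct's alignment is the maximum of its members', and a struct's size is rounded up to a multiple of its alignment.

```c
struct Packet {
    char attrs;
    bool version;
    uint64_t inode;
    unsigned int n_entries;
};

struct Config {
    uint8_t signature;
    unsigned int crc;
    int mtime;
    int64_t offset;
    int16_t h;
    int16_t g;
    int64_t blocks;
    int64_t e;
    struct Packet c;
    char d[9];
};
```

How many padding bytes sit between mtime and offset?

Packet: @0: attrs [1B, align 1] → 1; @1: version [1B, align 1] → 2; +6 pad (align 8); @8: inode [8B, align 8] → 16; @16: n_entries [4B, align 4] → 20; +4 tail pad (align 8); size 24, align 8
@0: signature [1B, align 1] → 1
+3 pad (align 4)
@4: crc [4B, align 4] → 8
@8: mtime [4B, align 4] → 12
+4 pad (align 8)
@16: offset [8B, align 8] → 24

4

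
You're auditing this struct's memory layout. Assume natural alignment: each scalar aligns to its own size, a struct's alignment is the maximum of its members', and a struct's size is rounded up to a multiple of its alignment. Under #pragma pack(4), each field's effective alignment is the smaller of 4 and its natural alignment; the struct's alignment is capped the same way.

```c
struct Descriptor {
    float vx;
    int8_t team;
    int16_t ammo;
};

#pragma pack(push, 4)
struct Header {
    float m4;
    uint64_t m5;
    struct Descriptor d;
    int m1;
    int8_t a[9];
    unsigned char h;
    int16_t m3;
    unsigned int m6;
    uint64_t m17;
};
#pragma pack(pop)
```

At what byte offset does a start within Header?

24

Descriptor: 0..4  vx  (4B, 4-aligned); 4..5  team  (1B, 1-aligned); 5..6  -- padding (1B); 6..8  ammo  (2B, 2-aligned); sizeof = 8, alignof = 4
0..4  m4  (4B, 4-aligned)
4..12  m5  (8B, 4-aligned)
12..20  d  (8B, 4-aligned)
20..24  m1  (4B, 4-aligned)
24..33  a  (9B, 1-aligned)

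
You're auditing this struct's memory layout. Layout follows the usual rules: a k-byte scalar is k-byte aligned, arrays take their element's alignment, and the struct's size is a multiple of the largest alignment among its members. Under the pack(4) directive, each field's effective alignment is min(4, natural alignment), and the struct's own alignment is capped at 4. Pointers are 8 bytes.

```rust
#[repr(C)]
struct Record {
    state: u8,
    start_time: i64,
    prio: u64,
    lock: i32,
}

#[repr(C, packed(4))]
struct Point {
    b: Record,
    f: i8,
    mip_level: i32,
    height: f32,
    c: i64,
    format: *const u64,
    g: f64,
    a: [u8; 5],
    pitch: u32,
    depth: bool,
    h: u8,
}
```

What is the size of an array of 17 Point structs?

Record: @0: state [1B, align 1] → 1; +7 pad (align 8); @8: start_time [8B, align 8] → 16; @16: prio [8B, align 8] → 24; @24: lock [4B, align 4] → 28; +4 tail pad (align 8); size 32, align 8
@0: b [32B, align 4] → 32
@32: f [1B, align 1] → 33
+3 pad (align 4)
@36: mip_level [4B, align 4] → 40
@40: height [4B, align 4] → 44
@44: c [8B, align 4] → 52
@52: format [8B, align 4] → 60
@60: g [8B, align 4] → 68
@68: a [5B, align 1] → 73
+3 pad (align 4)
@76: pitch [4B, align 4] → 80
@80: depth [1B, align 1] → 81
@81: h [1B, align 1] → 82
+2 tail pad (align 4)
size 84, align 4
array of 17: 17 × 84 = 1428

1428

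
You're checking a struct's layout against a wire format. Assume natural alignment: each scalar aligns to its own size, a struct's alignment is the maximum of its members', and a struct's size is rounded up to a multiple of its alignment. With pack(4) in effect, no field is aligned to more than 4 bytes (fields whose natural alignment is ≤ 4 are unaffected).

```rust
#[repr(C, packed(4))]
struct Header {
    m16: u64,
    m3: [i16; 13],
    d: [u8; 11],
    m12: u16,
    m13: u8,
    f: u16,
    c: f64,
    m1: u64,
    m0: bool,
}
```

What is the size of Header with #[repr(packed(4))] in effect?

@0: m16 [8B, align 4] → 8
@8: m3 [26B, align 2] → 34
@34: d [11B, align 1] → 45
+1 pad (align 2)
@46: m12 [2B, align 2] → 48
@48: m13 [1B, align 1] → 49
+1 pad (align 2)
@50: f [2B, align 2] → 52
@52: c [8B, align 4] → 60
@60: m1 [8B, align 4] → 68
@68: m0 [1B, align 1] → 69
+3 tail pad (align 4)
size 72, align 4

72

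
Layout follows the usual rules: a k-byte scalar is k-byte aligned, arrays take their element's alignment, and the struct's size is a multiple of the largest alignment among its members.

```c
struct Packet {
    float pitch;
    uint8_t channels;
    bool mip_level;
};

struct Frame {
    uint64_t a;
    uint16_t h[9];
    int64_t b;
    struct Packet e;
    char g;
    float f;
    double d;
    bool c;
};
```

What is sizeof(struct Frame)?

72

Packet: @0: pitch [4B, align 4] → 4; @4: channels [1B, align 1] → 5; @5: mip_level [1B, align 1] → 6; +2 tail pad (align 4); size 8, align 4
@0: a [8B, align 8] → 8
@8: h [18B, align 2] → 26
+6 pad (align 8)
@32: b [8B, align 8] → 40
@40: e [8B, align 4] → 48
@48: g [1B, align 1] → 49
+3 pad (align 4)
@52: f [4B, align 4] → 56
@56: d [8B, align 8] → 64
@64: c [1B, align 1] → 65
+7 tail pad (align 8)
size 72, align 8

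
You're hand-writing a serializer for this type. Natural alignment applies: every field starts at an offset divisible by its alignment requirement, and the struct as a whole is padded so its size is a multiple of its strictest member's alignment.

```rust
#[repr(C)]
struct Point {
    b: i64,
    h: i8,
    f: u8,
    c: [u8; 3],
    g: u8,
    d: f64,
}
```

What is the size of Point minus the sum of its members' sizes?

@0: b [8B, align 8] → 8
@8: h [1B, align 1] → 9
@9: f [1B, align 1] → 10
@10: c [3B, align 1] → 13
@13: g [1B, align 1] → 14
+2 pad (align 8)
@16: d [8B, align 8] → 24
size 24, align 8
data bytes 22, size 24 → padding 2

2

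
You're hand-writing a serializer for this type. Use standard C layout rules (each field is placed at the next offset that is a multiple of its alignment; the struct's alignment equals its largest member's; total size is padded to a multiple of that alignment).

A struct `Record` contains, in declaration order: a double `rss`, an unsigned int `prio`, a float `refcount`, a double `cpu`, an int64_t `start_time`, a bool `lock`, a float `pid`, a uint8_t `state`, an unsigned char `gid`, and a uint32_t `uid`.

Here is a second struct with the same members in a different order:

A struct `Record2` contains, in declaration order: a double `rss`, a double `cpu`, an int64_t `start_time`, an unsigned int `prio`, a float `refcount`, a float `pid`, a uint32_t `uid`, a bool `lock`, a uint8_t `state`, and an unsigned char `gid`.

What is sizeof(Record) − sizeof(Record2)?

0

0..8  rss  (8B, 8-aligned)
8..12  prio  (4B, 4-aligned)
12..16  refcount  (4B, 4-aligned)
16..24  cpu  (8B, 8-aligned)
24..32  start_time  (8B, 8-aligned)
32..33  lock  (1B, 1-aligned)
33..36  -- padding (3B)
36..40  pid  (4B, 4-aligned)
40..41  state  (1B, 1-aligned)
41..42  gid  (1B, 1-aligned)
42..44  -- padding (2B)
44..48  uid  (4B, 4-aligned)
sizeof = 48, alignof = 8
— Record2 —
0..8  rss  (8B, 8-aligned)
8..16  cpu  (8B, 8-aligned)
16..24  start_time  (8B, 8-aligned)
24..28  prio  (4B, 4-aligned)
28..32  refcount  (4B, 4-aligned)
32..36  pid  (4B, 4-aligned)
36..40  uid  (4B, 4-aligned)
40..41  lock  (1B, 1-aligned)
41..42  state  (1B, 1-aligned)
42..43  gid  (1B, 1-aligned)
43..48  -- tail padding (5B)
sizeof = 48, alignof = 8
48 − 48 = 0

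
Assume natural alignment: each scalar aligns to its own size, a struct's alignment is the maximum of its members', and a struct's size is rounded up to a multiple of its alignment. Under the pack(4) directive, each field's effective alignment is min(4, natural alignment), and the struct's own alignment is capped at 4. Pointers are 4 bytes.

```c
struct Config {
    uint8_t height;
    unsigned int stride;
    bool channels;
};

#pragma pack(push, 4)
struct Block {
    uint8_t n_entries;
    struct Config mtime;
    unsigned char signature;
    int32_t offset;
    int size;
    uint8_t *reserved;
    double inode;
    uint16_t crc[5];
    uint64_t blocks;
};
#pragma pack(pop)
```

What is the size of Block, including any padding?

60 bytes

Config: @0: height [1B, align 1] → 1; +3 pad (align 4); @4: stride [4B, align 4] → 8; @8: channels [1B, align 1] → 9; +3 tail pad (align 4); size 12, align 4
@0: n_entries [1B, align 1] → 1
+3 pad (align 4)
@4: mtime [12B, align 4] → 16
@16: signature [1B, align 1] → 17
+3 pad (align 4)
@20: offset [4B, align 4] → 24
@24: size [4B, align 4] → 28
@28: reserved [4B, align 4] → 32
@32: inode [8B, align 4] → 40
@40: crc [10B, align 2] → 50
+2 pad (align 4)
@52: blocks [8B, align 4] → 60
size 60, align 4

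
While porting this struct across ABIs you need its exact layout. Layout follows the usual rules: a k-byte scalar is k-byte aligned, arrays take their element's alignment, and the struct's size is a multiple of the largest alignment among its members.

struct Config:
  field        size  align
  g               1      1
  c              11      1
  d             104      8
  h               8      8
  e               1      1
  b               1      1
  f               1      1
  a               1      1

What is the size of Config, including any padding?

@0: g [1B, align 1] → 1
@1: c [11B, align 1] → 12
+4 pad (align 8)
@16: d [104B, align 8] → 120
@120: h [8B, align 8] → 128
@128: e [1B, align 1] → 129
@129: b [1B, align 1] → 130
@130: f [1B, align 1] → 131
@131: a [1B, align 1] → 132
+4 tail pad (align 8)
size 136, align 8

136 bytes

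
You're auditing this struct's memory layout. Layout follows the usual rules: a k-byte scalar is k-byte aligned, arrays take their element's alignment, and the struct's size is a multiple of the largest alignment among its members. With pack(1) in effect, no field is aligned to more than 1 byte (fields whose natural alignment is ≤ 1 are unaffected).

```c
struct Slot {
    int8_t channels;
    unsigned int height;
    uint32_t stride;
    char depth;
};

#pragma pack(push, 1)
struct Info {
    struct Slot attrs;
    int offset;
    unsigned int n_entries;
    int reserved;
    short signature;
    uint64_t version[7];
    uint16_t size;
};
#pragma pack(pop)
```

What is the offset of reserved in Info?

24

Slot: @0: channels [1B, align 1] → 1; +3 pad (align 4); @4: height [4B, align 4] → 8; @8: stride [4B, align 4] → 12; @12: depth [1B, align 1] → 13; +3 tail pad (align 4); size 16, align 4
@0: attrs [16B, align 1] → 16
@16: offset [4B, align 1] → 20
@20: n_entries [4B, align 1] → 24
@24: reserved [4B, align 1] → 28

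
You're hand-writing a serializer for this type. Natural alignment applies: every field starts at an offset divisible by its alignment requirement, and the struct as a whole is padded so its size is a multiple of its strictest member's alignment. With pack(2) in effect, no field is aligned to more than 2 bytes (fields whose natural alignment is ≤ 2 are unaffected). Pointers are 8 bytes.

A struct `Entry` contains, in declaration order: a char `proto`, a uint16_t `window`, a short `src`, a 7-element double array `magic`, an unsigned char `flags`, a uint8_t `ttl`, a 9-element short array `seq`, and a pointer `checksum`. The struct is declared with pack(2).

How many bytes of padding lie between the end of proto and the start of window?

0..1  proto  (1B, 1-aligned)
1..2  -- padding (1B)
2..4  window  (2B, 2-aligned)

1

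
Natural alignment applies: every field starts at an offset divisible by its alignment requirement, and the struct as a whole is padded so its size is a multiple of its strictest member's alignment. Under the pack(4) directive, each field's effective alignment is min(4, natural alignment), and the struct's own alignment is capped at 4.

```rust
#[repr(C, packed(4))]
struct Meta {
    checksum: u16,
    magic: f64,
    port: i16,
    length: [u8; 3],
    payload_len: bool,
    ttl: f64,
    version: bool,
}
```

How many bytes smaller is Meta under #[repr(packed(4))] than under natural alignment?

8

natural layout:
  checksum at 0 (size 2, align 2) → ends 2
  pad 6 to align 8 for magic
  magic at 8 (size 8, align 8) → ends 16
  port at 16 (size 2, align 2) → ends 18
  length at 18 (size 3, align 1) → ends 21
  payload_len at 21 (size 1, align 1) → ends 22
  pad 2 to align 8 for ttl
  ttl at 24 (size 8, align 8) → ends 32
  version at 32 (size 1, align 1) → ends 33
  tail pad 7 to reach multiple of 8
  total 40 bytes, alignment 8
packed(4) layout:
  checksum at 0 (size 2, align 2) → ends 2
  pad 2 to align 4 for magic
  magic at 4 (size 8, align 4) → ends 12
  port at 12 (size 2, align 2) → ends 14
  length at 14 (size 3, align 1) → ends 17
  payload_len at 17 (size 1, align 1) → ends 18
  pad 2 to align 4 for ttl
  ttl at 20 (size 8, align 4) → ends 28
  version at 28 (size 1, align 1) → ends 29
  tail pad 3 to reach multiple of 4
  total 32 bytes, alignment 4
40 − 32 = 8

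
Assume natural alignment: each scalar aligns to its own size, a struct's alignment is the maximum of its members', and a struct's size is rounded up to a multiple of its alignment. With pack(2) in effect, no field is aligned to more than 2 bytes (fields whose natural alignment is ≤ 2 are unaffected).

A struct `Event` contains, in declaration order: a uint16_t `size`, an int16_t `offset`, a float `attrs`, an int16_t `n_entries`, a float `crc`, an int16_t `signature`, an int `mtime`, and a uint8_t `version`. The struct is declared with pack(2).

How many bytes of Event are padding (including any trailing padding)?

1

0..2  size  (2B, 2-aligned)
2..4  offset  (2B, 2-aligned)
4..8  attrs  (4B, 2-aligned)
8..10  n_entries  (2B, 2-aligned)
10..14  crc  (4B, 2-aligned)
14..16  signature  (2B, 2-aligned)
16..20  mtime  (4B, 2-aligned)
20..21  version  (1B, 1-aligned)
21..22  -- tail padding (1B)
sizeof = 22, alignof = 2
data bytes 21, size 22 → padding 1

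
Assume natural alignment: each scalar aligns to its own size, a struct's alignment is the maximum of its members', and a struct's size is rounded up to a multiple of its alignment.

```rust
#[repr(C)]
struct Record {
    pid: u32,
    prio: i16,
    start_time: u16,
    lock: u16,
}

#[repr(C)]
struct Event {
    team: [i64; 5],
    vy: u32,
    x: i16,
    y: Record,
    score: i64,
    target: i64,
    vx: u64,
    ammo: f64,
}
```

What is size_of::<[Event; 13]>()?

1248

Record: @0: pid [4B, align 4] → 4; @4: prio [2B, align 2] → 6; @6: start_time [2B, align 2] → 8; @8: lock [2B, align 2] → 10; +2 tail pad (align 4); size 12, align 4
@0: team [40B, align 8] → 40
@40: vy [4B, align 4] → 44
@44: x [2B, align 2] → 46
+2 pad (align 4)
@48: y [12B, align 4] → 60
+4 pad (align 8)
@64: score [8B, align 8] → 72
@72: target [8B, align 8] → 80
@80: vx [8B, align 8] → 88
@88: ammo [8B, align 8] → 96
size 96, align 8
array of 13: 13 × 96 = 1248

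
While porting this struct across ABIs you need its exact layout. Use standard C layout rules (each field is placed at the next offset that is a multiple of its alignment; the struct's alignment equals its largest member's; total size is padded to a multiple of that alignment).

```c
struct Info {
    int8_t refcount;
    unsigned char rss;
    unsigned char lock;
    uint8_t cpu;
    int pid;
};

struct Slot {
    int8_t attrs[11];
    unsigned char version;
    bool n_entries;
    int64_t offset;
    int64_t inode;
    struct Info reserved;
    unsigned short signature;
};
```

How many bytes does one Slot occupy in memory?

Info: @0: refcount [1B, align 1] → 1; @1: rss [1B, align 1] → 2; @2: lock [1B, align 1] → 3; @3: cpu [1B, align 1] → 4; @4: pid [4B, align 4] → 8; size 8, align 4
@0: attrs [11B, align 1] → 11
@11: version [1B, align 1] → 12
@12: n_entries [1B, align 1] → 13
+3 pad (align 8)
@16: offset [8B, align 8] → 24
@24: inode [8B, align 8] → 32
@32: reserved [8B, align 4] → 40
@40: signature [2B, align 2] → 42
+6 tail pad (align 8)
size 48, align 8

48 bytes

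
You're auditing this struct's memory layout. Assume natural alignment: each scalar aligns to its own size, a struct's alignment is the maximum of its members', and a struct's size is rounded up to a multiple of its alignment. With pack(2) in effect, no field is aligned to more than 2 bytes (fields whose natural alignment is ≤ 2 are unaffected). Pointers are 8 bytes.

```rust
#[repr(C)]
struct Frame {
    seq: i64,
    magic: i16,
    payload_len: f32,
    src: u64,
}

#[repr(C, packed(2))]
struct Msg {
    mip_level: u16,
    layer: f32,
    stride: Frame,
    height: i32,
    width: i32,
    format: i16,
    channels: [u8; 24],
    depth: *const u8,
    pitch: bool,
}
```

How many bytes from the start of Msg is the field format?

Frame: seq at 0 (size 8, align 8) → ends 8; magic at 8 (size 2, align 2) → ends 10; pad 2 to align 4 for payload_len; payload_len at 12 (size 4, align 4) → ends 16; src at 16 (size 8, align 8) → ends 24; total 24 bytes, alignment 8
mip_level at 0 (size 2, align 2) → ends 2
layer at 2 (size 4, align 2) → ends 6
stride at 6 (size 24, align 2) → ends 30
height at 30 (size 4, align 2) → ends 34
width at 34 (size 4, align 2) → ends 38
format at 38 (size 2, align 2) → ends 40

38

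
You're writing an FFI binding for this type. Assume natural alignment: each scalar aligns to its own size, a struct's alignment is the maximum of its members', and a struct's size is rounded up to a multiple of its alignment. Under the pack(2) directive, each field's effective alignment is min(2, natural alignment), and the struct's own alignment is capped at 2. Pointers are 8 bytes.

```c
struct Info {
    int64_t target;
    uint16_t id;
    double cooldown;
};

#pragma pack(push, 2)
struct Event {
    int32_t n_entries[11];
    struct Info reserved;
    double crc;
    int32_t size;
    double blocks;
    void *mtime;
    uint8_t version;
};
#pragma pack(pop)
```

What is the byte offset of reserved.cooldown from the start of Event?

60

Info: @0: target [8B, align 8] → 8; @8: id [2B, align 2] → 10; +6 pad (align 8); @16: cooldown [8B, align 8] → 24; size 24, align 8
@0: n_entries [44B, align 2] → 44
@44: reserved [24B, align 2] → 68
within Info: cooldown at 16
44 + 16 = 60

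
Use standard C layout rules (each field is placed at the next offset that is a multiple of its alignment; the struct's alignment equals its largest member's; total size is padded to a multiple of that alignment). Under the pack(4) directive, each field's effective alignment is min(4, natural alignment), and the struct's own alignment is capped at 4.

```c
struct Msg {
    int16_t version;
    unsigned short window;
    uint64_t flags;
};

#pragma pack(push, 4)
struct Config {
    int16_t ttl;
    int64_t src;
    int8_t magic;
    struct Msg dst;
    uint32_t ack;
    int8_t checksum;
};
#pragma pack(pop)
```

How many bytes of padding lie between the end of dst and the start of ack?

0

Msg: @0: version [2B, align 2] → 2; @2: window [2B, align 2] → 4; +4 pad (align 8); @8: flags [8B, align 8] → 16; size 16, align 8
@0: ttl [2B, align 2] → 2
+2 pad (align 4)
@4: src [8B, align 4] → 12
@12: magic [1B, align 1] → 13
+3 pad (align 4)
@16: dst [16B, align 4] → 32
@32: ack [4B, align 4] → 36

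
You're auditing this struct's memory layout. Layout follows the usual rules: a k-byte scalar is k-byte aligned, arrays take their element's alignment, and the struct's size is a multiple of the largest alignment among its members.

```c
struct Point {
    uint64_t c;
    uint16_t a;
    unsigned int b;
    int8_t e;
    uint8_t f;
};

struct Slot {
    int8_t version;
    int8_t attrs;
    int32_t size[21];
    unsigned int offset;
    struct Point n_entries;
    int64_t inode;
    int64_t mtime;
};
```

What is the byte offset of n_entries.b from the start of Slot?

108

Point: c at 0 (size 8, align 8) → ends 8; a at 8 (size 2, align 2) → ends 10; pad 2 to align 4 for b; b at 12 (size 4, align 4) → ends 16; e at 16 (size 1, align 1) → ends 17; f at 17 (size 1, align 1) → ends 18; tail pad 6 to reach multiple of 8; total 24 bytes, alignment 8
version at 0 (size 1, align 1) → ends 1
attrs at 1 (size 1, align 1) → ends 2
pad 2 to align 4 for size
size at 4 (size 84, align 4) → ends 88
offset at 88 (size 4, align 4) → ends 92
pad 4 to align 8 for n_entries
n_entries at 96 (size 24, align 8) → ends 120
within Point: b at 12
96 + 12 = 108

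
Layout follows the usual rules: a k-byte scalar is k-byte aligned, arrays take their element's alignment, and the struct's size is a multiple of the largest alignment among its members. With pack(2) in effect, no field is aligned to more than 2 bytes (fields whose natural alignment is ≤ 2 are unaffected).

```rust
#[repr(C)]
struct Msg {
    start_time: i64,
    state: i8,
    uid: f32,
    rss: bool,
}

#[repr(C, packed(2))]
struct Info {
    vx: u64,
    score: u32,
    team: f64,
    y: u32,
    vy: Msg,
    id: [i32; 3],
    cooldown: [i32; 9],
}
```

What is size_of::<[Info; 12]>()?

1152

Msg: @0: start_time [8B, align 8] → 8; @8: state [1B, align 1] → 9; +3 pad (align 4); @12: uid [4B, align 4] → 16; @16: rss [1B, align 1] → 17; +7 tail pad (align 8); size 24, align 8
@0: vx [8B, align 2] → 8
@8: score [4B, align 2] → 12
@12: team [8B, align 2] → 20
@20: y [4B, align 2] → 24
@24: vy [24B, align 2] → 48
@48: id [12B, align 2] → 60
@60: cooldown [36B, align 2] → 96
size 96, align 2
array of 12: 12 × 96 = 1152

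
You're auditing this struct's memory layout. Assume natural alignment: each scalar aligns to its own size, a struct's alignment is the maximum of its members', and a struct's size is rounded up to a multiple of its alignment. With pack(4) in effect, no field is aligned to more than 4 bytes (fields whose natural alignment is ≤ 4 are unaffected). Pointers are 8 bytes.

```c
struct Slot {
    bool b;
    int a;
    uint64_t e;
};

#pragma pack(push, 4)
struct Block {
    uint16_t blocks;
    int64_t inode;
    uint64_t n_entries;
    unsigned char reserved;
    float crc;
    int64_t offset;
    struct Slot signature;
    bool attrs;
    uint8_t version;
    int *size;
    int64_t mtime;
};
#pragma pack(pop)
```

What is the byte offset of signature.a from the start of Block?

40

Slot: 0..1  b  (1B, 1-aligned); 1..4  -- padding (3B); 4..8  a  (4B, 4-aligned); 8..16  e  (8B, 8-aligned); sizeof = 16, alignof = 8
0..2  blocks  (2B, 2-aligned)
2..4  -- padding (2B)
4..12  inode  (8B, 4-aligned)
12..20  n_entries  (8B, 4-aligned)
20..21  reserved  (1B, 1-aligned)
21..24  -- padding (3B)
24..28  crc  (4B, 4-aligned)
28..36  offset  (8B, 4-aligned)
36..52  signature  (16B, 4-aligned)
within Slot: a at 4
36 + 4 = 40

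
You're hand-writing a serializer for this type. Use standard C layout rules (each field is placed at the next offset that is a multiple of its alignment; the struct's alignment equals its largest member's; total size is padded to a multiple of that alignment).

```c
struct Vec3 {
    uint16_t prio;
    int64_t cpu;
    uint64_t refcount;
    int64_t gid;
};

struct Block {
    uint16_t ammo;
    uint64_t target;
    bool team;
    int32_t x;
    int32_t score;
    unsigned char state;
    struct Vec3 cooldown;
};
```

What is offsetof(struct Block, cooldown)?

32

Vec3: prio at 0 (size 2, align 2) → ends 2; pad 6 to align 8 for cpu; cpu at 8 (size 8, align 8) → ends 16; refcount at 16 (size 8, align 8) → ends 24; gid at 24 (size 8, align 8) → ends 32; total 32 bytes, alignment 8
ammo at 0 (size 2, align 2) → ends 2
pad 6 to align 8 for target
target at 8 (size 8, align 8) → ends 16
team at 16 (size 1, align 1) → ends 17
pad 3 to align 4 for x
x at 20 (size 4, align 4) → ends 24
score at 24 (size 4, align 4) → ends 28
state at 28 (size 1, align 1) → ends 29
pad 3 to align 8 for cooldown
cooldown at 32 (size 32, align 8) → ends 64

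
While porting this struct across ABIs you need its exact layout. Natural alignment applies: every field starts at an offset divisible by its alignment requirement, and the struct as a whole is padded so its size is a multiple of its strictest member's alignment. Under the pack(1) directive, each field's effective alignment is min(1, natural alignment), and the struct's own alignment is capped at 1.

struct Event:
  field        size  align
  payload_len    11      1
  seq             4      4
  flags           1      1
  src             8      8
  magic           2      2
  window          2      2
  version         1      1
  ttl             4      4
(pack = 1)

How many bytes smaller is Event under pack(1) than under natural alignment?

15

natural layout:
  0..11  payload_len  (11B, 1-aligned)
  11..12  -- padding (1B)
  12..16  seq  (4B, 4-aligned)
  16..17  flags  (1B, 1-aligned)
  17..24  -- padding (7B)
  24..32  src  (8B, 8-aligned)
  32..34  magic  (2B, 2-aligned)
  34..36  window  (2B, 2-aligned)
  36..37  version  (1B, 1-aligned)
  37..40  -- padding (3B)
  40..44  ttl  (4B, 4-aligned)
  44..48  -- tail padding (4B)
  sizeof = 48, alignof = 8
packed(1) layout:
  0..11  payload_len  (11B, 1-aligned)
  11..15  seq  (4B, 1-aligned)
  15..16  flags  (1B, 1-aligned)
  16..24  src  (8B, 1-aligned)
  24..26  magic  (2B, 1-aligned)
  26..28  window  (2B, 1-aligned)
  28..29  version  (1B, 1-aligned)
  29..33  ttl  (4B, 1-aligned)
  sizeof = 33, alignof = 1
48 − 33 = 15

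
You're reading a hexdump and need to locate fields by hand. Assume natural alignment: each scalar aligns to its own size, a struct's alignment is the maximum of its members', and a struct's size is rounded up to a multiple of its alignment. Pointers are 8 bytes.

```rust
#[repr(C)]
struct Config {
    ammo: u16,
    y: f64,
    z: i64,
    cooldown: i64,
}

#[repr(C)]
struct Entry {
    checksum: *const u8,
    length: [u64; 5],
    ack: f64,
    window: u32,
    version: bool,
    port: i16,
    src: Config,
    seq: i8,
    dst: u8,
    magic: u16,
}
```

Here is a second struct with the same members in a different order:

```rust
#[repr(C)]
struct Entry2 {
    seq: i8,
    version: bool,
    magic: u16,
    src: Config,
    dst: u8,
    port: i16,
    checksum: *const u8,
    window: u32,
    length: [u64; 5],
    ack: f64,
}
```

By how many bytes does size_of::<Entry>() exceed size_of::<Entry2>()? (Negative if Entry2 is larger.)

-8

Config: ammo at 0 (size 2, align 2) → ends 2; pad 6 to align 8 for y; y at 8 (size 8, align 8) → ends 16; z at 16 (size 8, align 8) → ends 24; cooldown at 24 (size 8, align 8) → ends 32; total 32 bytes, alignment 8
checksum at 0 (size 8, align 8) → ends 8
length at 8 (size 40, align 8) → ends 48
ack at 48 (size 8, align 8) → ends 56
window at 56 (size 4, align 4) → ends 60
version at 60 (size 1, align 1) → ends 61
pad 1 to align 2 for port
port at 62 (size 2, align 2) → ends 64
src at 64 (size 32, align 8) → ends 96
seq at 96 (size 1, align 1) → ends 97
dst at 97 (size 1, align 1) → ends 98
magic at 98 (size 2, align 2) → ends 100
tail pad 4 to reach multiple of 8
total 104 bytes, alignment 8
— Entry2 —
seq at 0 (size 1, align 1) → ends 1
version at 1 (size 1, align 1) → ends 2
magic at 2 (size 2, align 2) → ends 4
pad 4 to align 8 for src
src at 8 (size 32, align 8) → ends 40
dst at 40 (size 1, align 1) → ends 41
pad 1 to align 2 for port
port at 42 (size 2, align 2) → ends 44
pad 4 to align 8 for checksum
checksum at 48 (size 8, align 8) → ends 56
window at 56 (size 4, align 4) → ends 60
pad 4 to align 8 for length
length at 64 (size 40, align 8) → ends 104
ack at 104 (size 8, align 8) → ends 112
total 112 bytes, alignment 8
104 − 112 = -8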